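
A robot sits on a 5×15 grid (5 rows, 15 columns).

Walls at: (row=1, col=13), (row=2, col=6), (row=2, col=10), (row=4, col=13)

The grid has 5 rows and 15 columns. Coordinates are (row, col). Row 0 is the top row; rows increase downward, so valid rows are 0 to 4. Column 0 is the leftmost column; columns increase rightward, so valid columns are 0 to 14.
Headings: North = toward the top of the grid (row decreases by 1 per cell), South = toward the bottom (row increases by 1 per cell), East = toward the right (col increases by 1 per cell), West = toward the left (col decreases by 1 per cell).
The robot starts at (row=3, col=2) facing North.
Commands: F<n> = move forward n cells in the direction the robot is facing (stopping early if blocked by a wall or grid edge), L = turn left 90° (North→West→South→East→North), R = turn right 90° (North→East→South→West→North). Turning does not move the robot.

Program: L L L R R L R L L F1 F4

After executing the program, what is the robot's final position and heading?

Start: (row=3, col=2), facing North
  L: turn left, now facing West
  L: turn left, now facing South
  L: turn left, now facing East
  R: turn right, now facing South
  R: turn right, now facing West
  L: turn left, now facing South
  R: turn right, now facing West
  L: turn left, now facing South
  L: turn left, now facing East
  F1: move forward 1, now at (row=3, col=3)
  F4: move forward 4, now at (row=3, col=7)
Final: (row=3, col=7), facing East

Answer: Final position: (row=3, col=7), facing East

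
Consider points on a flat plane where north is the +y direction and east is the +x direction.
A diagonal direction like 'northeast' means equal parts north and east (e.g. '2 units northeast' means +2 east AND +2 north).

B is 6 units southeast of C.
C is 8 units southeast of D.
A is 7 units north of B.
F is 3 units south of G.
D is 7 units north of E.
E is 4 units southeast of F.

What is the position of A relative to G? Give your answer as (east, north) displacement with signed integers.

Place G at the origin (east=0, north=0).
  F is 3 units south of G: delta (east=+0, north=-3); F at (east=0, north=-3).
  E is 4 units southeast of F: delta (east=+4, north=-4); E at (east=4, north=-7).
  D is 7 units north of E: delta (east=+0, north=+7); D at (east=4, north=0).
  C is 8 units southeast of D: delta (east=+8, north=-8); C at (east=12, north=-8).
  B is 6 units southeast of C: delta (east=+6, north=-6); B at (east=18, north=-14).
  A is 7 units north of B: delta (east=+0, north=+7); A at (east=18, north=-7).
Therefore A relative to G: (east=18, north=-7).

Answer: A is at (east=18, north=-7) relative to G.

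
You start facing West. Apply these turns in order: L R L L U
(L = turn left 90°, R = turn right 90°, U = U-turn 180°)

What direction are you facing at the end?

Start: West
  L (left (90° counter-clockwise)) -> South
  R (right (90° clockwise)) -> West
  L (left (90° counter-clockwise)) -> South
  L (left (90° counter-clockwise)) -> East
  U (U-turn (180°)) -> West
Final: West

Answer: Final heading: West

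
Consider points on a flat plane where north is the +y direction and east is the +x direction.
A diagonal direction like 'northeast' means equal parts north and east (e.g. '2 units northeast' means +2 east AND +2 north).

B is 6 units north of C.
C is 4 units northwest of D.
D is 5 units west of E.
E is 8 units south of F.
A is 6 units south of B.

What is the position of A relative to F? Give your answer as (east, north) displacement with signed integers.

Place F at the origin (east=0, north=0).
  E is 8 units south of F: delta (east=+0, north=-8); E at (east=0, north=-8).
  D is 5 units west of E: delta (east=-5, north=+0); D at (east=-5, north=-8).
  C is 4 units northwest of D: delta (east=-4, north=+4); C at (east=-9, north=-4).
  B is 6 units north of C: delta (east=+0, north=+6); B at (east=-9, north=2).
  A is 6 units south of B: delta (east=+0, north=-6); A at (east=-9, north=-4).
Therefore A relative to F: (east=-9, north=-4).

Answer: A is at (east=-9, north=-4) relative to F.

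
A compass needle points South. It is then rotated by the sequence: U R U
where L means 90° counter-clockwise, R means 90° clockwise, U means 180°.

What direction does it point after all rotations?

Start: South
  U (U-turn (180°)) -> North
  R (right (90° clockwise)) -> East
  U (U-turn (180°)) -> West
Final: West

Answer: Final heading: West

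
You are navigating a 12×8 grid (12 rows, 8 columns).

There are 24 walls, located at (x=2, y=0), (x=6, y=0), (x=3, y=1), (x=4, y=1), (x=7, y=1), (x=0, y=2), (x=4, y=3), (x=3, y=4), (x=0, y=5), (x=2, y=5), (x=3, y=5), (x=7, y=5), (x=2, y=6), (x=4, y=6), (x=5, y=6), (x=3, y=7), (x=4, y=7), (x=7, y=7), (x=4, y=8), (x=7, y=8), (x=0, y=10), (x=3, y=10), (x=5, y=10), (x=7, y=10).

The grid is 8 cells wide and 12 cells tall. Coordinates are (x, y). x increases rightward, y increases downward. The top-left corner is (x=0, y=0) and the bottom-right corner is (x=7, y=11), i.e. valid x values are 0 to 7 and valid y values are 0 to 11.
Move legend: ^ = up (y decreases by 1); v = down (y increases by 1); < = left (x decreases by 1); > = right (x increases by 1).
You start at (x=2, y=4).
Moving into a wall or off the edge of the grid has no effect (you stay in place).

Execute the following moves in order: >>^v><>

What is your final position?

Answer: Final position: (x=2, y=4)

Derivation:
Start: (x=2, y=4)
  > (right): blocked, stay at (x=2, y=4)
  > (right): blocked, stay at (x=2, y=4)
  ^ (up): (x=2, y=4) -> (x=2, y=3)
  v (down): (x=2, y=3) -> (x=2, y=4)
  > (right): blocked, stay at (x=2, y=4)
  < (left): (x=2, y=4) -> (x=1, y=4)
  > (right): (x=1, y=4) -> (x=2, y=4)
Final: (x=2, y=4)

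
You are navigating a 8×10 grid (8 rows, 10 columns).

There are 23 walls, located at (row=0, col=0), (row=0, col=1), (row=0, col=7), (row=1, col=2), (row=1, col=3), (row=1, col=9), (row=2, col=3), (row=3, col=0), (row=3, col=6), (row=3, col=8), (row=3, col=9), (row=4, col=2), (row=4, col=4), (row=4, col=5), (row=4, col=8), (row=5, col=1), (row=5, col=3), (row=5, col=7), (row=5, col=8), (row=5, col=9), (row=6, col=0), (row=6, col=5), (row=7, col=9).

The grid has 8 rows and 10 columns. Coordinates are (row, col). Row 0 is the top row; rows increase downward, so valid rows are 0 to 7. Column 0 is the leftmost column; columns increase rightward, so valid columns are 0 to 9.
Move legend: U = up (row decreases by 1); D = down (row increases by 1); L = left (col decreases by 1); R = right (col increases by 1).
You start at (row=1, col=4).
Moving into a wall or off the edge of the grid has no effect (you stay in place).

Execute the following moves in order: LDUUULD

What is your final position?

Start: (row=1, col=4)
  L (left): blocked, stay at (row=1, col=4)
  D (down): (row=1, col=4) -> (row=2, col=4)
  U (up): (row=2, col=4) -> (row=1, col=4)
  U (up): (row=1, col=4) -> (row=0, col=4)
  U (up): blocked, stay at (row=0, col=4)
  L (left): (row=0, col=4) -> (row=0, col=3)
  D (down): blocked, stay at (row=0, col=3)
Final: (row=0, col=3)

Answer: Final position: (row=0, col=3)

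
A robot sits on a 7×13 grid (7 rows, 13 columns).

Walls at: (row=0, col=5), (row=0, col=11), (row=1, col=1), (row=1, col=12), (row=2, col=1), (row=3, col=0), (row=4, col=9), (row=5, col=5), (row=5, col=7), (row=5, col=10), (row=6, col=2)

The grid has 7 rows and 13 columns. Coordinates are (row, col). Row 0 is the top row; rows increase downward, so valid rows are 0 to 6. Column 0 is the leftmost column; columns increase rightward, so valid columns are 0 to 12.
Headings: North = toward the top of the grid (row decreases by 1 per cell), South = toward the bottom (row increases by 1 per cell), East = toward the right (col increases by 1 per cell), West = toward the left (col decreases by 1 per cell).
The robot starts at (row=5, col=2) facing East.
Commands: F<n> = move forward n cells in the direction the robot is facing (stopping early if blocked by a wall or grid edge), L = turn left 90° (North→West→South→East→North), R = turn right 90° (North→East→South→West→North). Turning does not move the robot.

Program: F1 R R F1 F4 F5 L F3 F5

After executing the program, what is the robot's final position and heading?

Start: (row=5, col=2), facing East
  F1: move forward 1, now at (row=5, col=3)
  R: turn right, now facing South
  R: turn right, now facing West
  F1: move forward 1, now at (row=5, col=2)
  F4: move forward 2/4 (blocked), now at (row=5, col=0)
  F5: move forward 0/5 (blocked), now at (row=5, col=0)
  L: turn left, now facing South
  F3: move forward 1/3 (blocked), now at (row=6, col=0)
  F5: move forward 0/5 (blocked), now at (row=6, col=0)
Final: (row=6, col=0), facing South

Answer: Final position: (row=6, col=0), facing South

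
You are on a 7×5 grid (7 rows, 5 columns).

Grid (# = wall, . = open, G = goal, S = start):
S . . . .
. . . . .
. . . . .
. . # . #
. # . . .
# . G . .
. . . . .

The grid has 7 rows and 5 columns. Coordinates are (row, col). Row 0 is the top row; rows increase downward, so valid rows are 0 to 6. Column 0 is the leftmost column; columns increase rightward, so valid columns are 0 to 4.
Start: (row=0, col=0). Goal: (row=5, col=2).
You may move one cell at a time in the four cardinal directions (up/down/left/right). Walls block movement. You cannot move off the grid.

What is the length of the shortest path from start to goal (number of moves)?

BFS from (row=0, col=0) until reaching (row=5, col=2):
  Distance 0: (row=0, col=0)
  Distance 1: (row=0, col=1), (row=1, col=0)
  Distance 2: (row=0, col=2), (row=1, col=1), (row=2, col=0)
  Distance 3: (row=0, col=3), (row=1, col=2), (row=2, col=1), (row=3, col=0)
  Distance 4: (row=0, col=4), (row=1, col=3), (row=2, col=2), (row=3, col=1), (row=4, col=0)
  Distance 5: (row=1, col=4), (row=2, col=3)
  Distance 6: (row=2, col=4), (row=3, col=3)
  Distance 7: (row=4, col=3)
  Distance 8: (row=4, col=2), (row=4, col=4), (row=5, col=3)
  Distance 9: (row=5, col=2), (row=5, col=4), (row=6, col=3)  <- goal reached here
One shortest path (9 moves): (row=0, col=0) -> (row=0, col=1) -> (row=0, col=2) -> (row=0, col=3) -> (row=1, col=3) -> (row=2, col=3) -> (row=3, col=3) -> (row=4, col=3) -> (row=4, col=2) -> (row=5, col=2)

Answer: Shortest path length: 9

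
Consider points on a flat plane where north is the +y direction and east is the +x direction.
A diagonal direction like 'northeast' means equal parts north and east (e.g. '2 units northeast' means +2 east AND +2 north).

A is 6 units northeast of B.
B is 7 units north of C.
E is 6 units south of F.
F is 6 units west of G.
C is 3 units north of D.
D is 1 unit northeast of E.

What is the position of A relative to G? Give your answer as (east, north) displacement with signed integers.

Answer: A is at (east=1, north=11) relative to G.

Derivation:
Place G at the origin (east=0, north=0).
  F is 6 units west of G: delta (east=-6, north=+0); F at (east=-6, north=0).
  E is 6 units south of F: delta (east=+0, north=-6); E at (east=-6, north=-6).
  D is 1 unit northeast of E: delta (east=+1, north=+1); D at (east=-5, north=-5).
  C is 3 units north of D: delta (east=+0, north=+3); C at (east=-5, north=-2).
  B is 7 units north of C: delta (east=+0, north=+7); B at (east=-5, north=5).
  A is 6 units northeast of B: delta (east=+6, north=+6); A at (east=1, north=11).
Therefore A relative to G: (east=1, north=11).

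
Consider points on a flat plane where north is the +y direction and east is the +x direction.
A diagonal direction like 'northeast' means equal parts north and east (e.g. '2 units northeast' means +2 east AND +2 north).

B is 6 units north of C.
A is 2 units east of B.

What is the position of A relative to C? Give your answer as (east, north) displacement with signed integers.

Answer: A is at (east=2, north=6) relative to C.

Derivation:
Place C at the origin (east=0, north=0).
  B is 6 units north of C: delta (east=+0, north=+6); B at (east=0, north=6).
  A is 2 units east of B: delta (east=+2, north=+0); A at (east=2, north=6).
Therefore A relative to C: (east=2, north=6).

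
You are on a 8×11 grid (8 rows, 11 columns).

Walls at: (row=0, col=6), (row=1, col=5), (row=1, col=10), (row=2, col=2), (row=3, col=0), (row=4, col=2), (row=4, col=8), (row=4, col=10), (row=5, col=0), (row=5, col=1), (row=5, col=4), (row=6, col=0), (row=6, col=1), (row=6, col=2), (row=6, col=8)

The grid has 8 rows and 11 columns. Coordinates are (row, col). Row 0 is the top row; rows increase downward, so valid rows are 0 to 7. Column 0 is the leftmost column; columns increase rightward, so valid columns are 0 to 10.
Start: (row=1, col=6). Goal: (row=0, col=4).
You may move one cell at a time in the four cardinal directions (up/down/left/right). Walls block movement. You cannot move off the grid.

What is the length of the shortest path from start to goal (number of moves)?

Answer: Shortest path length: 5

Derivation:
BFS from (row=1, col=6) until reaching (row=0, col=4):
  Distance 0: (row=1, col=6)
  Distance 1: (row=1, col=7), (row=2, col=6)
  Distance 2: (row=0, col=7), (row=1, col=8), (row=2, col=5), (row=2, col=7), (row=3, col=6)
  Distance 3: (row=0, col=8), (row=1, col=9), (row=2, col=4), (row=2, col=8), (row=3, col=5), (row=3, col=7), (row=4, col=6)
  Distance 4: (row=0, col=9), (row=1, col=4), (row=2, col=3), (row=2, col=9), (row=3, col=4), (row=3, col=8), (row=4, col=5), (row=4, col=7), (row=5, col=6)
  Distance 5: (row=0, col=4), (row=0, col=10), (row=1, col=3), (row=2, col=10), (row=3, col=3), (row=3, col=9), (row=4, col=4), (row=5, col=5), (row=5, col=7), (row=6, col=6)  <- goal reached here
One shortest path (5 moves): (row=1, col=6) -> (row=2, col=6) -> (row=2, col=5) -> (row=2, col=4) -> (row=1, col=4) -> (row=0, col=4)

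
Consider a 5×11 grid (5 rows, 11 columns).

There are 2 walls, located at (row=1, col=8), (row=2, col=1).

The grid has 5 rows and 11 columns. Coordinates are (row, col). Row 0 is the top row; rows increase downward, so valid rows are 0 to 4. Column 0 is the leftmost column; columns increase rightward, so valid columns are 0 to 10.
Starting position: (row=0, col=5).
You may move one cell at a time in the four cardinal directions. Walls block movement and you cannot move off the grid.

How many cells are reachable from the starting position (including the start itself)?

Answer: Reachable cells: 53

Derivation:
BFS flood-fill from (row=0, col=5):
  Distance 0: (row=0, col=5)
  Distance 1: (row=0, col=4), (row=0, col=6), (row=1, col=5)
  Distance 2: (row=0, col=3), (row=0, col=7), (row=1, col=4), (row=1, col=6), (row=2, col=5)
  Distance 3: (row=0, col=2), (row=0, col=8), (row=1, col=3), (row=1, col=7), (row=2, col=4), (row=2, col=6), (row=3, col=5)
  Distance 4: (row=0, col=1), (row=0, col=9), (row=1, col=2), (row=2, col=3), (row=2, col=7), (row=3, col=4), (row=3, col=6), (row=4, col=5)
  Distance 5: (row=0, col=0), (row=0, col=10), (row=1, col=1), (row=1, col=9), (row=2, col=2), (row=2, col=8), (row=3, col=3), (row=3, col=7), (row=4, col=4), (row=4, col=6)
  Distance 6: (row=1, col=0), (row=1, col=10), (row=2, col=9), (row=3, col=2), (row=3, col=8), (row=4, col=3), (row=4, col=7)
  Distance 7: (row=2, col=0), (row=2, col=10), (row=3, col=1), (row=3, col=9), (row=4, col=2), (row=4, col=8)
  Distance 8: (row=3, col=0), (row=3, col=10), (row=4, col=1), (row=4, col=9)
  Distance 9: (row=4, col=0), (row=4, col=10)
Total reachable: 53 (grid has 53 open cells total)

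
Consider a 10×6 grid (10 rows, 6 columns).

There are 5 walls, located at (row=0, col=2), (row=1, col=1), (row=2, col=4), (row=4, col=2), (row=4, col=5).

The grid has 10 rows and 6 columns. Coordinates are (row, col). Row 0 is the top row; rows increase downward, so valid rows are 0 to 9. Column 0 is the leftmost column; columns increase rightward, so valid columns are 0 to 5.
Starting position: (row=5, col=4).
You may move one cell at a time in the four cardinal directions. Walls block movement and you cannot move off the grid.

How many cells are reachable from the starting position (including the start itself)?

BFS flood-fill from (row=5, col=4):
  Distance 0: (row=5, col=4)
  Distance 1: (row=4, col=4), (row=5, col=3), (row=5, col=5), (row=6, col=4)
  Distance 2: (row=3, col=4), (row=4, col=3), (row=5, col=2), (row=6, col=3), (row=6, col=5), (row=7, col=4)
  Distance 3: (row=3, col=3), (row=3, col=5), (row=5, col=1), (row=6, col=2), (row=7, col=3), (row=7, col=5), (row=8, col=4)
  Distance 4: (row=2, col=3), (row=2, col=5), (row=3, col=2), (row=4, col=1), (row=5, col=0), (row=6, col=1), (row=7, col=2), (row=8, col=3), (row=8, col=5), (row=9, col=4)
  Distance 5: (row=1, col=3), (row=1, col=5), (row=2, col=2), (row=3, col=1), (row=4, col=0), (row=6, col=0), (row=7, col=1), (row=8, col=2), (row=9, col=3), (row=9, col=5)
  Distance 6: (row=0, col=3), (row=0, col=5), (row=1, col=2), (row=1, col=4), (row=2, col=1), (row=3, col=0), (row=7, col=0), (row=8, col=1), (row=9, col=2)
  Distance 7: (row=0, col=4), (row=2, col=0), (row=8, col=0), (row=9, col=1)
  Distance 8: (row=1, col=0), (row=9, col=0)
  Distance 9: (row=0, col=0)
  Distance 10: (row=0, col=1)
Total reachable: 55 (grid has 55 open cells total)

Answer: Reachable cells: 55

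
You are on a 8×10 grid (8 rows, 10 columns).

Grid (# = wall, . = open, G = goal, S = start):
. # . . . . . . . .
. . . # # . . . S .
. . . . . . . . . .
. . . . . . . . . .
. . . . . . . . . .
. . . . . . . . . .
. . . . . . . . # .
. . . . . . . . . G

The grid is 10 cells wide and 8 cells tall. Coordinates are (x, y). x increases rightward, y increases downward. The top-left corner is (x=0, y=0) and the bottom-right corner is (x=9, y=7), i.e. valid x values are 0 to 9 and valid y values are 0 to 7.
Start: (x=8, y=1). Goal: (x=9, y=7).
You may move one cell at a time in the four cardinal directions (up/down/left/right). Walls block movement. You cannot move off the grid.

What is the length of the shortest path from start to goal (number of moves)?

BFS from (x=8, y=1) until reaching (x=9, y=7):
  Distance 0: (x=8, y=1)
  Distance 1: (x=8, y=0), (x=7, y=1), (x=9, y=1), (x=8, y=2)
  Distance 2: (x=7, y=0), (x=9, y=0), (x=6, y=1), (x=7, y=2), (x=9, y=2), (x=8, y=3)
  Distance 3: (x=6, y=0), (x=5, y=1), (x=6, y=2), (x=7, y=3), (x=9, y=3), (x=8, y=4)
  Distance 4: (x=5, y=0), (x=5, y=2), (x=6, y=3), (x=7, y=4), (x=9, y=4), (x=8, y=5)
  Distance 5: (x=4, y=0), (x=4, y=2), (x=5, y=3), (x=6, y=4), (x=7, y=5), (x=9, y=5)
  Distance 6: (x=3, y=0), (x=3, y=2), (x=4, y=3), (x=5, y=4), (x=6, y=5), (x=7, y=6), (x=9, y=6)
  Distance 7: (x=2, y=0), (x=2, y=2), (x=3, y=3), (x=4, y=4), (x=5, y=5), (x=6, y=6), (x=7, y=7), (x=9, y=7)  <- goal reached here
One shortest path (7 moves): (x=8, y=1) -> (x=9, y=1) -> (x=9, y=2) -> (x=9, y=3) -> (x=9, y=4) -> (x=9, y=5) -> (x=9, y=6) -> (x=9, y=7)

Answer: Shortest path length: 7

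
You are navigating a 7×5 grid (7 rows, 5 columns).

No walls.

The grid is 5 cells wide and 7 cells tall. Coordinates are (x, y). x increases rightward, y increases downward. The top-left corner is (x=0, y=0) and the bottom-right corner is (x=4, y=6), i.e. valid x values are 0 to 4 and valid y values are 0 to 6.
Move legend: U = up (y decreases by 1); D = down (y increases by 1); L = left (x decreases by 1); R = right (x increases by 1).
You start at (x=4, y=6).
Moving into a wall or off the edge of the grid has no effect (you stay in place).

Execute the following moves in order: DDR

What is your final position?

Answer: Final position: (x=4, y=6)

Derivation:
Start: (x=4, y=6)
  D (down): blocked, stay at (x=4, y=6)
  D (down): blocked, stay at (x=4, y=6)
  R (right): blocked, stay at (x=4, y=6)
Final: (x=4, y=6)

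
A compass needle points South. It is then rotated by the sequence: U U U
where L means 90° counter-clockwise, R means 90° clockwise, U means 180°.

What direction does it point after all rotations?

Answer: Final heading: North

Derivation:
Start: South
  U (U-turn (180°)) -> North
  U (U-turn (180°)) -> South
  U (U-turn (180°)) -> North
Final: North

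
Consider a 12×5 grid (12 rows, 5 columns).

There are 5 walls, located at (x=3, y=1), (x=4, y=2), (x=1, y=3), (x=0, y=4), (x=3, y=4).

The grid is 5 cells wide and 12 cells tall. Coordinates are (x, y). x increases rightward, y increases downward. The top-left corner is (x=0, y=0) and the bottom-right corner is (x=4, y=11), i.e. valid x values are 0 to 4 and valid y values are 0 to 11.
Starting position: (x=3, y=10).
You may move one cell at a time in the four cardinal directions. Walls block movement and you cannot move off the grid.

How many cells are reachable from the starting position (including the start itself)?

BFS flood-fill from (x=3, y=10):
  Distance 0: (x=3, y=10)
  Distance 1: (x=3, y=9), (x=2, y=10), (x=4, y=10), (x=3, y=11)
  Distance 2: (x=3, y=8), (x=2, y=9), (x=4, y=9), (x=1, y=10), (x=2, y=11), (x=4, y=11)
  Distance 3: (x=3, y=7), (x=2, y=8), (x=4, y=8), (x=1, y=9), (x=0, y=10), (x=1, y=11)
  Distance 4: (x=3, y=6), (x=2, y=7), (x=4, y=7), (x=1, y=8), (x=0, y=9), (x=0, y=11)
  Distance 5: (x=3, y=5), (x=2, y=6), (x=4, y=6), (x=1, y=7), (x=0, y=8)
  Distance 6: (x=2, y=5), (x=4, y=5), (x=1, y=6), (x=0, y=7)
  Distance 7: (x=2, y=4), (x=4, y=4), (x=1, y=5), (x=0, y=6)
  Distance 8: (x=2, y=3), (x=4, y=3), (x=1, y=4), (x=0, y=5)
  Distance 9: (x=2, y=2), (x=3, y=3)
  Distance 10: (x=2, y=1), (x=1, y=2), (x=3, y=2)
  Distance 11: (x=2, y=0), (x=1, y=1), (x=0, y=2)
  Distance 12: (x=1, y=0), (x=3, y=0), (x=0, y=1), (x=0, y=3)
  Distance 13: (x=0, y=0), (x=4, y=0)
  Distance 14: (x=4, y=1)
Total reachable: 55 (grid has 55 open cells total)

Answer: Reachable cells: 55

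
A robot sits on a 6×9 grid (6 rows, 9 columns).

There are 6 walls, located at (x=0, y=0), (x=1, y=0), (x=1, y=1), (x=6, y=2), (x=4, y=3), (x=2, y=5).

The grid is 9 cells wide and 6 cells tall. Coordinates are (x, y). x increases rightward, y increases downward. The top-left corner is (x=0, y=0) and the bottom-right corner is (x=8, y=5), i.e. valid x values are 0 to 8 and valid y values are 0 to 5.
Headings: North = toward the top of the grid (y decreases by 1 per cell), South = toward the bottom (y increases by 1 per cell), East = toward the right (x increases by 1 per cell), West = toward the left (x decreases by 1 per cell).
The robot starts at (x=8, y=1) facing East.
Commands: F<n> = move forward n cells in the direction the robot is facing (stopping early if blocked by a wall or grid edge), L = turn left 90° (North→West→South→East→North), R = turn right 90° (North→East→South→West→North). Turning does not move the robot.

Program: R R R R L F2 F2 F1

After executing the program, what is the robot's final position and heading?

Start: (x=8, y=1), facing East
  R: turn right, now facing South
  R: turn right, now facing West
  R: turn right, now facing North
  R: turn right, now facing East
  L: turn left, now facing North
  F2: move forward 1/2 (blocked), now at (x=8, y=0)
  F2: move forward 0/2 (blocked), now at (x=8, y=0)
  F1: move forward 0/1 (blocked), now at (x=8, y=0)
Final: (x=8, y=0), facing North

Answer: Final position: (x=8, y=0), facing North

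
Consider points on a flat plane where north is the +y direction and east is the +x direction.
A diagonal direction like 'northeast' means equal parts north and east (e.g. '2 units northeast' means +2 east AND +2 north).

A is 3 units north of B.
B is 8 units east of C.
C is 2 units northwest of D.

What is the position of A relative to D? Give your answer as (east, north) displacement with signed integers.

Place D at the origin (east=0, north=0).
  C is 2 units northwest of D: delta (east=-2, north=+2); C at (east=-2, north=2).
  B is 8 units east of C: delta (east=+8, north=+0); B at (east=6, north=2).
  A is 3 units north of B: delta (east=+0, north=+3); A at (east=6, north=5).
Therefore A relative to D: (east=6, north=5).

Answer: A is at (east=6, north=5) relative to D.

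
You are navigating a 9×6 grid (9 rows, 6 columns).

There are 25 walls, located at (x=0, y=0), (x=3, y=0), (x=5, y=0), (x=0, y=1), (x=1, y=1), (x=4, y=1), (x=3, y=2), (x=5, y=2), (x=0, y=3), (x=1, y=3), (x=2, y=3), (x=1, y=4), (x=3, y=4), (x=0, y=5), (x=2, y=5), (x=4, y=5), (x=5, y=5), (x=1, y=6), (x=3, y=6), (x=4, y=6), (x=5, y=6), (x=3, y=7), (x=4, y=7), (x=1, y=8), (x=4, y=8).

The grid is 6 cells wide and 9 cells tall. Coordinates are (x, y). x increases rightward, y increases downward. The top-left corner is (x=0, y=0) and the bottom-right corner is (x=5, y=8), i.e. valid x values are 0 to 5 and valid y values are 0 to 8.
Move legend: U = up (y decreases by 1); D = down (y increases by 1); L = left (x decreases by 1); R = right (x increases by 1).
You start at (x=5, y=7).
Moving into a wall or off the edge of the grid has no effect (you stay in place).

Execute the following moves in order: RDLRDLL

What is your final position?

Answer: Final position: (x=5, y=8)

Derivation:
Start: (x=5, y=7)
  R (right): blocked, stay at (x=5, y=7)
  D (down): (x=5, y=7) -> (x=5, y=8)
  L (left): blocked, stay at (x=5, y=8)
  R (right): blocked, stay at (x=5, y=8)
  D (down): blocked, stay at (x=5, y=8)
  L (left): blocked, stay at (x=5, y=8)
  L (left): blocked, stay at (x=5, y=8)
Final: (x=5, y=8)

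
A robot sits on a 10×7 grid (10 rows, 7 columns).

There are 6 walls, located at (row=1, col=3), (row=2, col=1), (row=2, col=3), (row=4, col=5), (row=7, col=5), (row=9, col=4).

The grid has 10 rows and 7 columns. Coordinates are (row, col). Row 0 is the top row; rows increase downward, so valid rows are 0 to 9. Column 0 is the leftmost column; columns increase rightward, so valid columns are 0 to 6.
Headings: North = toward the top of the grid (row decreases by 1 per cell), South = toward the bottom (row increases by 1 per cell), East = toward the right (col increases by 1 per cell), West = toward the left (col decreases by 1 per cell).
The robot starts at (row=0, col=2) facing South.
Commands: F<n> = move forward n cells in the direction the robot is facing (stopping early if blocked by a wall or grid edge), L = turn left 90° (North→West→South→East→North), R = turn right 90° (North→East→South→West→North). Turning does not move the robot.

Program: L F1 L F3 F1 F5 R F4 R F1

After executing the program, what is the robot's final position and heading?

Answer: Final position: (row=1, col=6), facing South

Derivation:
Start: (row=0, col=2), facing South
  L: turn left, now facing East
  F1: move forward 1, now at (row=0, col=3)
  L: turn left, now facing North
  F3: move forward 0/3 (blocked), now at (row=0, col=3)
  F1: move forward 0/1 (blocked), now at (row=0, col=3)
  F5: move forward 0/5 (blocked), now at (row=0, col=3)
  R: turn right, now facing East
  F4: move forward 3/4 (blocked), now at (row=0, col=6)
  R: turn right, now facing South
  F1: move forward 1, now at (row=1, col=6)
Final: (row=1, col=6), facing South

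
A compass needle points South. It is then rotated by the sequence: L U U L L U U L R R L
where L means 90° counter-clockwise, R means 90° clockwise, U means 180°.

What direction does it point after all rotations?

Answer: Final heading: West

Derivation:
Start: South
  L (left (90° counter-clockwise)) -> East
  U (U-turn (180°)) -> West
  U (U-turn (180°)) -> East
  L (left (90° counter-clockwise)) -> North
  L (left (90° counter-clockwise)) -> West
  U (U-turn (180°)) -> East
  U (U-turn (180°)) -> West
  L (left (90° counter-clockwise)) -> South
  R (right (90° clockwise)) -> West
  R (right (90° clockwise)) -> North
  L (left (90° counter-clockwise)) -> West
Final: West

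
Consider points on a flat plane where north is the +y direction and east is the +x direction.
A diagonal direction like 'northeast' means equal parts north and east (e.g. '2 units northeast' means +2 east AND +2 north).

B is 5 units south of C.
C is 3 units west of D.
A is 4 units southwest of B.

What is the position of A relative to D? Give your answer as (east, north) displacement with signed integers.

Place D at the origin (east=0, north=0).
  C is 3 units west of D: delta (east=-3, north=+0); C at (east=-3, north=0).
  B is 5 units south of C: delta (east=+0, north=-5); B at (east=-3, north=-5).
  A is 4 units southwest of B: delta (east=-4, north=-4); A at (east=-7, north=-9).
Therefore A relative to D: (east=-7, north=-9).

Answer: A is at (east=-7, north=-9) relative to D.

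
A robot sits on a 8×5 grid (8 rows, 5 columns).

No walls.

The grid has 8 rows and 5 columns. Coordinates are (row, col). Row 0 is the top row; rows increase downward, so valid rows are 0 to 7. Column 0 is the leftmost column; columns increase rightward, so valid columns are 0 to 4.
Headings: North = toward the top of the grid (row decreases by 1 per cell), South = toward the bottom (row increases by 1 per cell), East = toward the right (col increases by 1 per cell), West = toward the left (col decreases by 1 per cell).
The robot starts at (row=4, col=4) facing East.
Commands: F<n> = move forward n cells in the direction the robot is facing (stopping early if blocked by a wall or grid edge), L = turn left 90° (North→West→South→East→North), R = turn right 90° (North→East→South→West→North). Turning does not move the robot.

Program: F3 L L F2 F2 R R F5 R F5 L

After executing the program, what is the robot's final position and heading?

Answer: Final position: (row=7, col=4), facing East

Derivation:
Start: (row=4, col=4), facing East
  F3: move forward 0/3 (blocked), now at (row=4, col=4)
  L: turn left, now facing North
  L: turn left, now facing West
  F2: move forward 2, now at (row=4, col=2)
  F2: move forward 2, now at (row=4, col=0)
  R: turn right, now facing North
  R: turn right, now facing East
  F5: move forward 4/5 (blocked), now at (row=4, col=4)
  R: turn right, now facing South
  F5: move forward 3/5 (blocked), now at (row=7, col=4)
  L: turn left, now facing East
Final: (row=7, col=4), facing East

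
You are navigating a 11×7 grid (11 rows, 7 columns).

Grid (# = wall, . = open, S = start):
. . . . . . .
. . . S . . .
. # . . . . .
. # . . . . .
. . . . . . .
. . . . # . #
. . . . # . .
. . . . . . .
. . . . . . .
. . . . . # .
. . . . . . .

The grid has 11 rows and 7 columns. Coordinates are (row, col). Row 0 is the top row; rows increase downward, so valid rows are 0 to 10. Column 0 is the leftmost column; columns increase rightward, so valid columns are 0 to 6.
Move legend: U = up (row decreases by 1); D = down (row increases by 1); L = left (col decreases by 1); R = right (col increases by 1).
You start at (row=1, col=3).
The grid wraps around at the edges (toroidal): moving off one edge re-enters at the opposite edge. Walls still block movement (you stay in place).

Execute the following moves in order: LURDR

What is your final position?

Start: (row=1, col=3)
  L (left): (row=1, col=3) -> (row=1, col=2)
  U (up): (row=1, col=2) -> (row=0, col=2)
  R (right): (row=0, col=2) -> (row=0, col=3)
  D (down): (row=0, col=3) -> (row=1, col=3)
  R (right): (row=1, col=3) -> (row=1, col=4)
Final: (row=1, col=4)

Answer: Final position: (row=1, col=4)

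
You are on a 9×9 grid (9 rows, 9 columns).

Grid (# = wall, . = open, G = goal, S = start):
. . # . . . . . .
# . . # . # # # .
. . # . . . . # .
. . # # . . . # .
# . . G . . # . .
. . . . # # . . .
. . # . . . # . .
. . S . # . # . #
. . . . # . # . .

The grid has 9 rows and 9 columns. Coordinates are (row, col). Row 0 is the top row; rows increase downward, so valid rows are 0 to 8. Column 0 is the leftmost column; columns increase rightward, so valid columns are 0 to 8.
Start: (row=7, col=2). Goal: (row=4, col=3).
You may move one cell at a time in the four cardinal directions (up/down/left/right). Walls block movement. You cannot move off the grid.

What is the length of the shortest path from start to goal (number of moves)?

BFS from (row=7, col=2) until reaching (row=4, col=3):
  Distance 0: (row=7, col=2)
  Distance 1: (row=7, col=1), (row=7, col=3), (row=8, col=2)
  Distance 2: (row=6, col=1), (row=6, col=3), (row=7, col=0), (row=8, col=1), (row=8, col=3)
  Distance 3: (row=5, col=1), (row=5, col=3), (row=6, col=0), (row=6, col=4), (row=8, col=0)
  Distance 4: (row=4, col=1), (row=4, col=3), (row=5, col=0), (row=5, col=2), (row=6, col=5)  <- goal reached here
One shortest path (4 moves): (row=7, col=2) -> (row=7, col=3) -> (row=6, col=3) -> (row=5, col=3) -> (row=4, col=3)

Answer: Shortest path length: 4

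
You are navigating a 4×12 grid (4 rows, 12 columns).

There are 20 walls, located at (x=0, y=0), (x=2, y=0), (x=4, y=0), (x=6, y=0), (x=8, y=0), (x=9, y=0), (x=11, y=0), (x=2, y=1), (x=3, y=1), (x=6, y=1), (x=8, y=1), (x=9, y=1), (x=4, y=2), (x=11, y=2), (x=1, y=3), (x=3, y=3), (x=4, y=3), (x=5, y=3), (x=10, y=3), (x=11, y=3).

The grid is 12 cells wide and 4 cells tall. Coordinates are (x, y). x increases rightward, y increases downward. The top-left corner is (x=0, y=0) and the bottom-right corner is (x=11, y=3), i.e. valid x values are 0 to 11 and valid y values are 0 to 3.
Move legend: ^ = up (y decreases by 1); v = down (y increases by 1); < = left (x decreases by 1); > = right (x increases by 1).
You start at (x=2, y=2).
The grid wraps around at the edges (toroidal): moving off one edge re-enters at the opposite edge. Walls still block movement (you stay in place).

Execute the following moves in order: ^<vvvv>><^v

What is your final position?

Start: (x=2, y=2)
  ^ (up): blocked, stay at (x=2, y=2)
  < (left): (x=2, y=2) -> (x=1, y=2)
  [×4]v (down): blocked, stay at (x=1, y=2)
  > (right): (x=1, y=2) -> (x=2, y=2)
  > (right): (x=2, y=2) -> (x=3, y=2)
  < (left): (x=3, y=2) -> (x=2, y=2)
  ^ (up): blocked, stay at (x=2, y=2)
  v (down): (x=2, y=2) -> (x=2, y=3)
Final: (x=2, y=3)

Answer: Final position: (x=2, y=3)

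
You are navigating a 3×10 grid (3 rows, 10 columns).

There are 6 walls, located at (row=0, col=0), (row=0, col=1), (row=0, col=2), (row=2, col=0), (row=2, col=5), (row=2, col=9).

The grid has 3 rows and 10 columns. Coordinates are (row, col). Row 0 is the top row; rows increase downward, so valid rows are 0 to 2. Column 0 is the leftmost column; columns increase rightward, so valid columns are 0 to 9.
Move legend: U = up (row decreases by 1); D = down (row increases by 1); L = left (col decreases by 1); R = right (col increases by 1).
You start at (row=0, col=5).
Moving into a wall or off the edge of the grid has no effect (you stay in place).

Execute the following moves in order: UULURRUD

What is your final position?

Start: (row=0, col=5)
  U (up): blocked, stay at (row=0, col=5)
  U (up): blocked, stay at (row=0, col=5)
  L (left): (row=0, col=5) -> (row=0, col=4)
  U (up): blocked, stay at (row=0, col=4)
  R (right): (row=0, col=4) -> (row=0, col=5)
  R (right): (row=0, col=5) -> (row=0, col=6)
  U (up): blocked, stay at (row=0, col=6)
  D (down): (row=0, col=6) -> (row=1, col=6)
Final: (row=1, col=6)

Answer: Final position: (row=1, col=6)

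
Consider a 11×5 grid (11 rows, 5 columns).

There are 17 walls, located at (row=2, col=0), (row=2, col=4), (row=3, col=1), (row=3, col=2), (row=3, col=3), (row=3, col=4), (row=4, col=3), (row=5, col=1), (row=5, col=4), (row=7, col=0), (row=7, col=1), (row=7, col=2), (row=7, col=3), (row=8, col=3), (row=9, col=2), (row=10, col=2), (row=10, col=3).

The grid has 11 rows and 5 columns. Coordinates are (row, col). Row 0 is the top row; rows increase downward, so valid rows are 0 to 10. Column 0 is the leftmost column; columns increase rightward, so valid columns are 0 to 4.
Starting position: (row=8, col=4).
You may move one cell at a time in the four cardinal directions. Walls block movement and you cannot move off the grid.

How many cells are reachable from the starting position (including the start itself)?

Answer: Reachable cells: 17

Derivation:
BFS flood-fill from (row=8, col=4):
  Distance 0: (row=8, col=4)
  Distance 1: (row=7, col=4), (row=9, col=4)
  Distance 2: (row=6, col=4), (row=9, col=3), (row=10, col=4)
  Distance 3: (row=6, col=3)
  Distance 4: (row=5, col=3), (row=6, col=2)
  Distance 5: (row=5, col=2), (row=6, col=1)
  Distance 6: (row=4, col=2), (row=6, col=0)
  Distance 7: (row=4, col=1), (row=5, col=0)
  Distance 8: (row=4, col=0)
  Distance 9: (row=3, col=0)
Total reachable: 17 (grid has 38 open cells total)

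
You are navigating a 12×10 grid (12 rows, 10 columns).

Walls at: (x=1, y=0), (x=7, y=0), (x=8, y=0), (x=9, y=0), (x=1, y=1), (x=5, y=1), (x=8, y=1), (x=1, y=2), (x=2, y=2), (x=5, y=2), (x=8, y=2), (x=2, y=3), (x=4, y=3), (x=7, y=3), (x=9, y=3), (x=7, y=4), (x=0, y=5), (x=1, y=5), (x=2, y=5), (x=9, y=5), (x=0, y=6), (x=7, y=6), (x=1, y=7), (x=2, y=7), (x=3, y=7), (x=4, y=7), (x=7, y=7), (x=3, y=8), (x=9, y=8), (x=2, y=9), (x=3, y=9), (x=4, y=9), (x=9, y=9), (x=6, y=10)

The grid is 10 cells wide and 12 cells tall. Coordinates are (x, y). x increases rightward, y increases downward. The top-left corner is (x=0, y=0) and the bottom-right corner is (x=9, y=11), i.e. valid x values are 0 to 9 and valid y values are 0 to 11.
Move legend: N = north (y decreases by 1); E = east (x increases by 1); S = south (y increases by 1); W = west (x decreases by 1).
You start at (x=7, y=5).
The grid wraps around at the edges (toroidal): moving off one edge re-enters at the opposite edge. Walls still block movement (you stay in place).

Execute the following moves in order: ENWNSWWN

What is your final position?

Answer: Final position: (x=8, y=3)

Derivation:
Start: (x=7, y=5)
  E (east): (x=7, y=5) -> (x=8, y=5)
  N (north): (x=8, y=5) -> (x=8, y=4)
  W (west): blocked, stay at (x=8, y=4)
  N (north): (x=8, y=4) -> (x=8, y=3)
  S (south): (x=8, y=3) -> (x=8, y=4)
  W (west): blocked, stay at (x=8, y=4)
  W (west): blocked, stay at (x=8, y=4)
  N (north): (x=8, y=4) -> (x=8, y=3)
Final: (x=8, y=3)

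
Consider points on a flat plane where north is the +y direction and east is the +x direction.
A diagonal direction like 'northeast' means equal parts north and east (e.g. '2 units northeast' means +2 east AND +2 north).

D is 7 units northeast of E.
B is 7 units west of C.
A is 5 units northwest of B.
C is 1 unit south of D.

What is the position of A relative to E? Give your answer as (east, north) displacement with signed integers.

Place E at the origin (east=0, north=0).
  D is 7 units northeast of E: delta (east=+7, north=+7); D at (east=7, north=7).
  C is 1 unit south of D: delta (east=+0, north=-1); C at (east=7, north=6).
  B is 7 units west of C: delta (east=-7, north=+0); B at (east=0, north=6).
  A is 5 units northwest of B: delta (east=-5, north=+5); A at (east=-5, north=11).
Therefore A relative to E: (east=-5, north=11).

Answer: A is at (east=-5, north=11) relative to E.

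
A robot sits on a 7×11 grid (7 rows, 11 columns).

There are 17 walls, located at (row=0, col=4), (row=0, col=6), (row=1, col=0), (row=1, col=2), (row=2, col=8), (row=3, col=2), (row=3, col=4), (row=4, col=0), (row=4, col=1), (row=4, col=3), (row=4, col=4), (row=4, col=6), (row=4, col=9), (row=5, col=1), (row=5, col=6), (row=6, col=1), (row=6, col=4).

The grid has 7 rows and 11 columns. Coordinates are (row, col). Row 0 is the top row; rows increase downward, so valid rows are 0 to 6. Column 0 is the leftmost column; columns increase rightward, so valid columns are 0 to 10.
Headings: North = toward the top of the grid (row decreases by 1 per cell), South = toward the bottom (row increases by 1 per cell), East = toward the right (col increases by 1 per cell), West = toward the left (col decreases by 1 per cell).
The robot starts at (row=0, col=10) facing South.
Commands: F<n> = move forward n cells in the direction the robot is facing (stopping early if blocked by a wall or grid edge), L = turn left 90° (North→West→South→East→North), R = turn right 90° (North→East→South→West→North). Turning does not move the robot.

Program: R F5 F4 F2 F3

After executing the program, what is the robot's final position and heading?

Start: (row=0, col=10), facing South
  R: turn right, now facing West
  F5: move forward 3/5 (blocked), now at (row=0, col=7)
  F4: move forward 0/4 (blocked), now at (row=0, col=7)
  F2: move forward 0/2 (blocked), now at (row=0, col=7)
  F3: move forward 0/3 (blocked), now at (row=0, col=7)
Final: (row=0, col=7), facing West

Answer: Final position: (row=0, col=7), facing West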